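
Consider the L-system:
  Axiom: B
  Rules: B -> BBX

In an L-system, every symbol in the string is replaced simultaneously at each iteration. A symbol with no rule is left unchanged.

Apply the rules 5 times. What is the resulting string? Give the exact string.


Step 0: B
Step 1: BBX
Step 2: BBXBBXX
Step 3: BBXBBXXBBXBBXXX
Step 4: BBXBBXXBBXBBXXXBBXBBXXBBXBBXXXX
Step 5: BBXBBXXBBXBBXXXBBXBBXXBBXBBXXXXBBXBBXXBBXBBXXXBBXBBXXBBXBBXXXXX

Answer: BBXBBXXBBXBBXXXBBXBBXXBBXBBXXXXBBXBBXXBBXBBXXXBBXBBXXBBXBBXXXXX


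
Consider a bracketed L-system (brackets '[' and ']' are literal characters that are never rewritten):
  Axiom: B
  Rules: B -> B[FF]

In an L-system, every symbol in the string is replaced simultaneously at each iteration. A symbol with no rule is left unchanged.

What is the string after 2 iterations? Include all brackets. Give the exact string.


Answer: B[FF][FF]

Derivation:
Step 0: B
Step 1: B[FF]
Step 2: B[FF][FF]


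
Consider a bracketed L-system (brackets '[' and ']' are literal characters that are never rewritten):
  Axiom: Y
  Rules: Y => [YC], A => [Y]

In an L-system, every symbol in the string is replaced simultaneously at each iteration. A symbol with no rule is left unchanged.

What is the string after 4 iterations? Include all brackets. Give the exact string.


Step 0: Y
Step 1: [YC]
Step 2: [[YC]C]
Step 3: [[[YC]C]C]
Step 4: [[[[YC]C]C]C]

Answer: [[[[YC]C]C]C]


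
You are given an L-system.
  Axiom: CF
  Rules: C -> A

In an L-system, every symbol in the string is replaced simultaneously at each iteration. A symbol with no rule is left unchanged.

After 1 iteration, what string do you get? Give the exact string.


Answer: AF

Derivation:
Step 0: CF
Step 1: AF


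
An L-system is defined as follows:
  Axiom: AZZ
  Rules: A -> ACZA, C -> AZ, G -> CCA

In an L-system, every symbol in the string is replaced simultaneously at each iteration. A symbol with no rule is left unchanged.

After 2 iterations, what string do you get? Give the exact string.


Step 0: AZZ
Step 1: ACZAZZ
Step 2: ACZAAZZACZAZZ

Answer: ACZAAZZACZAZZ


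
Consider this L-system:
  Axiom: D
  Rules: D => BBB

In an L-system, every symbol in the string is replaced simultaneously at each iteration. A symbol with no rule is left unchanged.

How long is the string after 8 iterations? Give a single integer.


Step 0: length = 1
Step 1: length = 3
Step 2: length = 3
Step 3: length = 3
Step 4: length = 3
Step 5: length = 3
Step 6: length = 3
Step 7: length = 3
Step 8: length = 3

Answer: 3


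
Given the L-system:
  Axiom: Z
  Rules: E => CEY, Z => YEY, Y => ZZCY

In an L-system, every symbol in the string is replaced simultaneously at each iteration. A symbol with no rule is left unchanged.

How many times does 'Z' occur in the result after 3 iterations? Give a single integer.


Answer: 6

Derivation:
Step 0: Z  (1 'Z')
Step 1: YEY  (0 'Z')
Step 2: ZZCYCEYZZCY  (4 'Z')
Step 3: YEYYEYCZZCYCCEYZZCYYEYYEYCZZCY  (6 'Z')


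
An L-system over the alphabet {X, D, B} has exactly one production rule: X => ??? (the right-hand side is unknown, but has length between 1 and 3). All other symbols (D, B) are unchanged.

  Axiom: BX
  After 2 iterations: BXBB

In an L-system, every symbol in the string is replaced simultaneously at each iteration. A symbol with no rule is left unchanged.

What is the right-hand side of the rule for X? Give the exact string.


Trying X => XB:
  Step 0: BX
  Step 1: BXB
  Step 2: BXBB
Matches the given result.

Answer: XB


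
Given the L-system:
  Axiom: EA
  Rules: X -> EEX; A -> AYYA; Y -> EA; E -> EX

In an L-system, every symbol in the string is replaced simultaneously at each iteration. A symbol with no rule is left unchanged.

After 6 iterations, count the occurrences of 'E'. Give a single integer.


Step 0: length=2, 'E' count=1
Step 1: length=6, 'E' count=1
Step 2: length=17, 'E' count=5
Step 3: length=48, 'E' count=13
Step 4: length=135, 'E' count=39
Step 5: length=378, 'E' count=111
Step 6: length=1055, 'E' count=317
Final string: EXEEXEXEXEEXEXEEXEXEEXEXEXEEXEXEEXEXEXEEXEXEEXEXEXEEXEXEEXEXEEXEXEXEEXEXEEXEXEXEEXEXEEXEXEEXEXEXEEXEXEEXEXEXEEXEXEEXEXEEXEXEXEEXEXEEXEXEXEEXEXEEXEXEXEEXEXEEXEXEEXEXEXEEXAYYAEAEAAYYAEXAYYAEXAYYAAYYAEAEAAYYAEXEEXAYYAEAEAAYYAEXEEXAYYAEAEAAYYAAYYAEAEAAYYAEXAYYAEXAYYAAYYAEAEAAYYAEXEEXEXEXEEXAYYAEAEAAYYAEXAYYAEXAYYAAYYAEAEAAYYAEXEEXEXEXEEXAYYAEAEAAYYAEXAYYAEXAYYAAYYAEAEAAYYAAYYAEAEAAYYAEXAYYAEXAYYAAYYAEAEAAYYAEXEEXAYYAEAEAAYYAEXEEXAYYAEAEAAYYAAYYAEAEAAYYAEXAYYAEXAYYAAYYAEAEAAYYAEXEEXEXEXEEXEXEEXEXEEXEXEXEEXAYYAEAEAAYYAEXAYYAEXAYYAAYYAEAEAAYYAEXEEXAYYAEAEAAYYAEXEEXAYYAEAEAAYYAAYYAEAEAAYYAEXAYYAEXAYYAAYYAEAEAAYYAEXEEXEXEXEEXEXEEXEXEEXEXEXEEXAYYAEAEAAYYAEXAYYAEXAYYAAYYAEAEAAYYAEXEEXAYYAEAEAAYYAEXEEXAYYAEAEAAYYAAYYAEAEAAYYAEXAYYAEXAYYAAYYAEAEAAYYAAYYAEAEAAYYAEXAYYAEXAYYAAYYAEAEAAYYAEXEEXAYYAEAEAAYYAEXEEXAYYAEAEAAYYAAYYAEAEAAYYAEXAYYAEXAYYAAYYAEAEAAYYAEXEEXEXEXEEXAYYAEAEAAYYAEXAYYAEXAYYAAYYAEAEAAYYAEXEEXEXEXEEXAYYAEAEAAYYAEXAYYAEXAYYAAYYAEAEAAYYAAYYAEAEAAYYAEXAYYAEXAYYAAYYAEAEAAYYAEXEEXAYYAEAEAAYYAEXEEXAYYAEAEAAYYAAYYAEAEAAYYAEXAYYAEXAYYAAYYAEAEAAYYA

Answer: 317


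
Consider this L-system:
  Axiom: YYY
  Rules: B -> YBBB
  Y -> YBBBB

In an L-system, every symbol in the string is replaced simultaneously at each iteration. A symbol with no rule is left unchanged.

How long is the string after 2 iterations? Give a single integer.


Step 0: length = 3
Step 1: length = 15
Step 2: length = 63

Answer: 63


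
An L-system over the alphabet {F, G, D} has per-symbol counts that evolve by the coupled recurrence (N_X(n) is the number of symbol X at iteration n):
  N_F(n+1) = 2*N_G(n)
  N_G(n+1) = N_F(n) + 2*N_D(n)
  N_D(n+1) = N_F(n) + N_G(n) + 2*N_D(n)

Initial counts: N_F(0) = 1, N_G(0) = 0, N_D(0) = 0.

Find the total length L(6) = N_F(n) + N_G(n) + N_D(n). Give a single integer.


Answer: 752

Derivation:
Step 0: N_F=1, N_G=0, N_D=0, L=1
Step 1: N_F=0, N_G=1, N_D=1, L=2
Step 2: N_F=2, N_G=2, N_D=3, L=7
Step 3: N_F=4, N_G=8, N_D=10, L=22
Step 4: N_F=16, N_G=24, N_D=32, L=72
Step 5: N_F=48, N_G=80, N_D=104, L=232
Step 6: N_F=160, N_G=256, N_D=336, L=752


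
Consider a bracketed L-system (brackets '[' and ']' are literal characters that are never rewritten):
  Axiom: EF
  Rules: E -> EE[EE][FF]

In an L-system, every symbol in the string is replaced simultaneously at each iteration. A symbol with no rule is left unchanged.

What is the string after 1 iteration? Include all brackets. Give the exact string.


Step 0: EF
Step 1: EE[EE][FF]F

Answer: EE[EE][FF]F


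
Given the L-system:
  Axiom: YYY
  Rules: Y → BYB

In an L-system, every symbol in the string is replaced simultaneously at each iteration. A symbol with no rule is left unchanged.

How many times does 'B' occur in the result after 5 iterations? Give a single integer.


Answer: 30

Derivation:
Step 0: YYY  (0 'B')
Step 1: BYBBYBBYB  (6 'B')
Step 2: BBYBBBBYBBBBYBB  (12 'B')
Step 3: BBBYBBBBBBYBBBBBBYBBB  (18 'B')
Step 4: BBBBYBBBBBBBBYBBBBBBBBYBBBB  (24 'B')
Step 5: BBBBBYBBBBBBBBBBYBBBBBBBBBBYBBBBB  (30 'B')


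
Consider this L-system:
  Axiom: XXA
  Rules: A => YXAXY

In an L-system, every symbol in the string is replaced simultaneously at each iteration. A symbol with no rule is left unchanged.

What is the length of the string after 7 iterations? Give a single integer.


Step 0: length = 3
Step 1: length = 7
Step 2: length = 11
Step 3: length = 15
Step 4: length = 19
Step 5: length = 23
Step 6: length = 27
Step 7: length = 31

Answer: 31


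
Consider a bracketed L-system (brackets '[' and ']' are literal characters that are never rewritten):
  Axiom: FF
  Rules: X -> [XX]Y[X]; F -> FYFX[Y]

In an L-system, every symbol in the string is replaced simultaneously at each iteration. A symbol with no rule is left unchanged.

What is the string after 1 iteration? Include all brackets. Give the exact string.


Step 0: FF
Step 1: FYFX[Y]FYFX[Y]

Answer: FYFX[Y]FYFX[Y]


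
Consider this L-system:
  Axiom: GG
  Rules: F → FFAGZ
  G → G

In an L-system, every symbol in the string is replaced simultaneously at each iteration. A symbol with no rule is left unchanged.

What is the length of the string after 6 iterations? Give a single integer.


Step 0: length = 2
Step 1: length = 2
Step 2: length = 2
Step 3: length = 2
Step 4: length = 2
Step 5: length = 2
Step 6: length = 2

Answer: 2


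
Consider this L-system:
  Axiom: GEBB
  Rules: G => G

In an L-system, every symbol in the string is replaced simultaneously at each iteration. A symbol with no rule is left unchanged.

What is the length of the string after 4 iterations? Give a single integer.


Step 0: length = 4
Step 1: length = 4
Step 2: length = 4
Step 3: length = 4
Step 4: length = 4

Answer: 4


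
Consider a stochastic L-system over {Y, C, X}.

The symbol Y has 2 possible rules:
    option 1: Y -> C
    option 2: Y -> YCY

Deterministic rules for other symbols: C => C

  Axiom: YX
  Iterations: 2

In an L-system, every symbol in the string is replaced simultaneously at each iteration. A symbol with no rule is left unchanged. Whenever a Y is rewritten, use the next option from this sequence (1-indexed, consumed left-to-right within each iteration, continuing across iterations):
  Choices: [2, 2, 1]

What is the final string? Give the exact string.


Answer: YCYCCX

Derivation:
Step 0: YX
Step 1: YCYX  (used choices [2])
Step 2: YCYCCX  (used choices [2, 1])


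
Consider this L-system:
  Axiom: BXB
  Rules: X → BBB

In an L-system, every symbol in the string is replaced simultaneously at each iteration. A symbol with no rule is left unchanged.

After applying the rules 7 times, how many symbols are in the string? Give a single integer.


Step 0: length = 3
Step 1: length = 5
Step 2: length = 5
Step 3: length = 5
Step 4: length = 5
Step 5: length = 5
Step 6: length = 5
Step 7: length = 5

Answer: 5


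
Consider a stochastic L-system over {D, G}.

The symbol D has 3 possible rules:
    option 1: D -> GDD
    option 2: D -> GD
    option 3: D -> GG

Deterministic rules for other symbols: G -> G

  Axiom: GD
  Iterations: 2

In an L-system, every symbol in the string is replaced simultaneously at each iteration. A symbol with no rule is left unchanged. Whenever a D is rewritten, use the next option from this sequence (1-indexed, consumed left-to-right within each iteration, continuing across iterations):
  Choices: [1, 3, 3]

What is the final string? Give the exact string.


Answer: GGGGGG

Derivation:
Step 0: GD
Step 1: GGDD  (used choices [1])
Step 2: GGGGGG  (used choices [3, 3])


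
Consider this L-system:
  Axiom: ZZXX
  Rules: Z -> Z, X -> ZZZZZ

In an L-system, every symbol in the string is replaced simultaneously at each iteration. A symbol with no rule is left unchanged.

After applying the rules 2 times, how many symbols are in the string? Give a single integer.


Answer: 12

Derivation:
Step 0: length = 4
Step 1: length = 12
Step 2: length = 12


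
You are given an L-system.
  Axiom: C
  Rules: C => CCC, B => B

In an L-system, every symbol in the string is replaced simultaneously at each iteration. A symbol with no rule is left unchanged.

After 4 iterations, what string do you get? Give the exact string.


Answer: CCCCCCCCCCCCCCCCCCCCCCCCCCCCCCCCCCCCCCCCCCCCCCCCCCCCCCCCCCCCCCCCCCCCCCCCCCCCCCCCC

Derivation:
Step 0: C
Step 1: CCC
Step 2: CCCCCCCCC
Step 3: CCCCCCCCCCCCCCCCCCCCCCCCCCC
Step 4: CCCCCCCCCCCCCCCCCCCCCCCCCCCCCCCCCCCCCCCCCCCCCCCCCCCCCCCCCCCCCCCCCCCCCCCCCCCCCCCCC


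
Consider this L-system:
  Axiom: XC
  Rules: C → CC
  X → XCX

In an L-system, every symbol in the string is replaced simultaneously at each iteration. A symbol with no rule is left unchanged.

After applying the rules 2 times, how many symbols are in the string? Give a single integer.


Answer: 12

Derivation:
Step 0: length = 2
Step 1: length = 5
Step 2: length = 12


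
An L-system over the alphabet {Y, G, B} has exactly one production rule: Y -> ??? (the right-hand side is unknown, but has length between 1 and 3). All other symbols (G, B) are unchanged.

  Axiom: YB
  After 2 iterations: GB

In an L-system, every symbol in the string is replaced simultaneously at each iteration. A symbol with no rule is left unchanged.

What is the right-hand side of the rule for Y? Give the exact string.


Answer: G

Derivation:
Trying Y -> G:
  Step 0: YB
  Step 1: GB
  Step 2: GB
Matches the given result.


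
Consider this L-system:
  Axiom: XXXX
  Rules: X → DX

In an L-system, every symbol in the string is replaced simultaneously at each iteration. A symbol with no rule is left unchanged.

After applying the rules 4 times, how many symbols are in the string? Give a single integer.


Step 0: length = 4
Step 1: length = 8
Step 2: length = 12
Step 3: length = 16
Step 4: length = 20

Answer: 20


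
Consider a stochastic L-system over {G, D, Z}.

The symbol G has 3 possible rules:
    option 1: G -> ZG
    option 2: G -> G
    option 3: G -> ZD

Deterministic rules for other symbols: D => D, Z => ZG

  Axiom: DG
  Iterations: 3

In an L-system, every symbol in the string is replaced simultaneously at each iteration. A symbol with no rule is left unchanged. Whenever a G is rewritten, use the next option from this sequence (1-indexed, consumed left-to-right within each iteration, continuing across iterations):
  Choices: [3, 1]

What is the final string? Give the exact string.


Step 0: DG
Step 1: DZD  (used choices [3])
Step 2: DZGD  (used choices [])
Step 3: DZGZGD  (used choices [1])

Answer: DZGZGD


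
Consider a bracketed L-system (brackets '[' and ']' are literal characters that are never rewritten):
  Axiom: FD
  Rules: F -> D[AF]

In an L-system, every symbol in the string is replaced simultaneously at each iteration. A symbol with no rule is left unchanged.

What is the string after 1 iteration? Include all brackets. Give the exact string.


Step 0: FD
Step 1: D[AF]D

Answer: D[AF]D


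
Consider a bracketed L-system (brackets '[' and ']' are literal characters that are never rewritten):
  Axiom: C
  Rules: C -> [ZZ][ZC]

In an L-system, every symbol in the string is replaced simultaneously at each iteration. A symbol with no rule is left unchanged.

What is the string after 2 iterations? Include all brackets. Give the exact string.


Answer: [ZZ][Z[ZZ][ZC]]

Derivation:
Step 0: C
Step 1: [ZZ][ZC]
Step 2: [ZZ][Z[ZZ][ZC]]


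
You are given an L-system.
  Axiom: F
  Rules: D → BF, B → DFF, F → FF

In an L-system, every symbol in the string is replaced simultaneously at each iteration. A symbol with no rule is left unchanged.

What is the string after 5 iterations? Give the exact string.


Step 0: F
Step 1: FF
Step 2: FFFF
Step 3: FFFFFFFF
Step 4: FFFFFFFFFFFFFFFF
Step 5: FFFFFFFFFFFFFFFFFFFFFFFFFFFFFFFF

Answer: FFFFFFFFFFFFFFFFFFFFFFFFFFFFFFFF


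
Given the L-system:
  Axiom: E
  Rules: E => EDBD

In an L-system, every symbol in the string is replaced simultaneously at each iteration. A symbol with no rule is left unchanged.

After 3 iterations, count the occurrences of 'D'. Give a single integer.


Answer: 6

Derivation:
Step 0: E  (0 'D')
Step 1: EDBD  (2 'D')
Step 2: EDBDDBD  (4 'D')
Step 3: EDBDDBDDBD  (6 'D')


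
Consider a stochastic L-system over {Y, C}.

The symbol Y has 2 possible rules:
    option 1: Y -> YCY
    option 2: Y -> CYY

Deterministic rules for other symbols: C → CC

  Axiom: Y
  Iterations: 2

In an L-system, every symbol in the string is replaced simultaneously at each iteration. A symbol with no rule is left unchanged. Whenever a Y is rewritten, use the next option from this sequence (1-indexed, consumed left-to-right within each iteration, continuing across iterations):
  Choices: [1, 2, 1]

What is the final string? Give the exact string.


Step 0: Y
Step 1: YCY  (used choices [1])
Step 2: CYYCCYCY  (used choices [2, 1])

Answer: CYYCCYCY


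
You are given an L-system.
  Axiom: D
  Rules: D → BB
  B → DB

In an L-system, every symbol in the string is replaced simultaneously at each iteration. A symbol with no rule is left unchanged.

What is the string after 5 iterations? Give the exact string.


Step 0: D
Step 1: BB
Step 2: DBDB
Step 3: BBDBBBDB
Step 4: DBDBBBDBDBDBBBDB
Step 5: BBDBBBDBDBDBBBDBBBDBBBDBDBDBBBDB

Answer: BBDBBBDBDBDBBBDBBBDBBBDBDBDBBBDB


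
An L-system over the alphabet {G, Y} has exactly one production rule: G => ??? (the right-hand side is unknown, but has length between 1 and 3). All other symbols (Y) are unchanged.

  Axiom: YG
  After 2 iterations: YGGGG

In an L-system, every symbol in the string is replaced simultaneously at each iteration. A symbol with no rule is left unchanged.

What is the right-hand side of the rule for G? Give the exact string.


Answer: GG

Derivation:
Trying G => GG:
  Step 0: YG
  Step 1: YGG
  Step 2: YGGGG
Matches the given result.


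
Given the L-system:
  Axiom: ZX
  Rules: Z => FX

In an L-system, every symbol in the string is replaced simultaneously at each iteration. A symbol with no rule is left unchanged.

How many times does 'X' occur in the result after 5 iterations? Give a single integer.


Step 0: ZX  (1 'X')
Step 1: FXX  (2 'X')
Step 2: FXX  (2 'X')
Step 3: FXX  (2 'X')
Step 4: FXX  (2 'X')
Step 5: FXX  (2 'X')

Answer: 2


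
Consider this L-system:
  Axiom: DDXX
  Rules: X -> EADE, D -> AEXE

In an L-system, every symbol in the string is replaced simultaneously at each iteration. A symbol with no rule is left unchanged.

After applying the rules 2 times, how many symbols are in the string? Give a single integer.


Step 0: length = 4
Step 1: length = 16
Step 2: length = 28

Answer: 28


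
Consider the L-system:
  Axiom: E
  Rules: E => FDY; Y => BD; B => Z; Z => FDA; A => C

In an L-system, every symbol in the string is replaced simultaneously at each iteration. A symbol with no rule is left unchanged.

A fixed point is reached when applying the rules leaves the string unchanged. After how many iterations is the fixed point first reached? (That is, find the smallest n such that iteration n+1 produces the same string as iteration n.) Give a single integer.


Answer: 5

Derivation:
Step 0: E
Step 1: FDY
Step 2: FDBD
Step 3: FDZD
Step 4: FDFDAD
Step 5: FDFDCD
Step 6: FDFDCD  (unchanged — fixed point at step 5)


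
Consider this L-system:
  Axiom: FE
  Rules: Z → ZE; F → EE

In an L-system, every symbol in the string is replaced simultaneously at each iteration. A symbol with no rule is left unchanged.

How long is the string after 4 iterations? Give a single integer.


Answer: 3

Derivation:
Step 0: length = 2
Step 1: length = 3
Step 2: length = 3
Step 3: length = 3
Step 4: length = 3


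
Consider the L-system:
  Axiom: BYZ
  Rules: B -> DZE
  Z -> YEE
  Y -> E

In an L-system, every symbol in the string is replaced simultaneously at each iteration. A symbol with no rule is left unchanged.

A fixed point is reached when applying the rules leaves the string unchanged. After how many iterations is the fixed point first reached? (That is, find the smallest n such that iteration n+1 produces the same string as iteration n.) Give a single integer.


Step 0: BYZ
Step 1: DZEEYEE
Step 2: DYEEEEEEE
Step 3: DEEEEEEEE
Step 4: DEEEEEEEE  (unchanged — fixed point at step 3)

Answer: 3


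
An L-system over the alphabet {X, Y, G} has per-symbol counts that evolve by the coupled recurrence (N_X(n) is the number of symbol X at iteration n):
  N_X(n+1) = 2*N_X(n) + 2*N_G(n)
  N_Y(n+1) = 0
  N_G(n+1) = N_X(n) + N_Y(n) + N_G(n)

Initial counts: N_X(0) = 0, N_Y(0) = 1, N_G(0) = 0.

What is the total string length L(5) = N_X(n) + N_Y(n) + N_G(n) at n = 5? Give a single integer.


Step 0: N_X=0, N_Y=1, N_G=0, L=1
Step 1: N_X=0, N_Y=0, N_G=1, L=1
Step 2: N_X=2, N_Y=0, N_G=1, L=3
Step 3: N_X=6, N_Y=0, N_G=3, L=9
Step 4: N_X=18, N_Y=0, N_G=9, L=27
Step 5: N_X=54, N_Y=0, N_G=27, L=81

Answer: 81


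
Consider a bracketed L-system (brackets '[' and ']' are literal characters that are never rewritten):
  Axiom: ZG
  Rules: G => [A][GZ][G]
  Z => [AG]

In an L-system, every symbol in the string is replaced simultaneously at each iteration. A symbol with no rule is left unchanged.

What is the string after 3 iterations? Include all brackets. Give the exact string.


Step 0: ZG
Step 1: [AG][A][GZ][G]
Step 2: [A[A][GZ][G]][A][[A][GZ][G][AG]][[A][GZ][G]]
Step 3: [A[A][[A][GZ][G][AG]][[A][GZ][G]]][A][[A][[A][GZ][G][AG]][[A][GZ][G]][A[A][GZ][G]]][[A][[A][GZ][G][AG]][[A][GZ][G]]]

Answer: [A[A][[A][GZ][G][AG]][[A][GZ][G]]][A][[A][[A][GZ][G][AG]][[A][GZ][G]][A[A][GZ][G]]][[A][[A][GZ][G][AG]][[A][GZ][G]]]


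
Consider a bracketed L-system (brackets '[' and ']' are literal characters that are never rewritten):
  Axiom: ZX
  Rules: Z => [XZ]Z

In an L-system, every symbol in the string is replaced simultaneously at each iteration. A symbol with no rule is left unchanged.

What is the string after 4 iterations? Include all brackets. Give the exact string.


Answer: [X[X[X[XZ]Z][XZ]Z][X[XZ]Z][XZ]Z][X[X[XZ]Z][XZ]Z][X[XZ]Z][XZ]ZX

Derivation:
Step 0: ZX
Step 1: [XZ]ZX
Step 2: [X[XZ]Z][XZ]ZX
Step 3: [X[X[XZ]Z][XZ]Z][X[XZ]Z][XZ]ZX
Step 4: [X[X[X[XZ]Z][XZ]Z][X[XZ]Z][XZ]Z][X[X[XZ]Z][XZ]Z][X[XZ]Z][XZ]ZX


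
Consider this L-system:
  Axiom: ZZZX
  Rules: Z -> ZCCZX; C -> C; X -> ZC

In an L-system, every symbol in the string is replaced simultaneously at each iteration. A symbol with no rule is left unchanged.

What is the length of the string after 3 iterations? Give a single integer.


Answer: 123

Derivation:
Step 0: length = 4
Step 1: length = 17
Step 2: length = 48
Step 3: length = 123


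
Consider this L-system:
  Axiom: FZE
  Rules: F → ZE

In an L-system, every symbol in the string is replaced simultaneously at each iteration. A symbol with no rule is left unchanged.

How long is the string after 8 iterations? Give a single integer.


Answer: 4

Derivation:
Step 0: length = 3
Step 1: length = 4
Step 2: length = 4
Step 3: length = 4
Step 4: length = 4
Step 5: length = 4
Step 6: length = 4
Step 7: length = 4
Step 8: length = 4


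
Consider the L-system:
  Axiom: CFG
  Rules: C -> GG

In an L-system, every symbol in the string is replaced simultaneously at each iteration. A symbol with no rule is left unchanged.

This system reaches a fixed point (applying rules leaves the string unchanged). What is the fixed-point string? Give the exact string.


Answer: GGFG

Derivation:
Step 0: CFG
Step 1: GGFG
Step 2: GGFG  (unchanged — fixed point at step 1)


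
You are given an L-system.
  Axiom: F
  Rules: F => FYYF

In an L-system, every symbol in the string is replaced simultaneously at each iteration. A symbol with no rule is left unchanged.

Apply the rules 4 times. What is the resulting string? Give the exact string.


Step 0: F
Step 1: FYYF
Step 2: FYYFYYFYYF
Step 3: FYYFYYFYYFYYFYYFYYFYYF
Step 4: FYYFYYFYYFYYFYYFYYFYYFYYFYYFYYFYYFYYFYYFYYFYYF

Answer: FYYFYYFYYFYYFYYFYYFYYFYYFYYFYYFYYFYYFYYFYYFYYF


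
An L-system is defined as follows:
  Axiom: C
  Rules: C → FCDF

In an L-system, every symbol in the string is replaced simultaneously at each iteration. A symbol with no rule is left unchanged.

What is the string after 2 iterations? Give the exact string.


Answer: FFCDFDF

Derivation:
Step 0: C
Step 1: FCDF
Step 2: FFCDFDF


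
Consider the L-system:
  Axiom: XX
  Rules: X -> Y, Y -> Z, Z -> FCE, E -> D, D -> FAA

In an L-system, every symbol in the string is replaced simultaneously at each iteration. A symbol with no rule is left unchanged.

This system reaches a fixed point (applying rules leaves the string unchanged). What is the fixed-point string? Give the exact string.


Step 0: XX
Step 1: YY
Step 2: ZZ
Step 3: FCEFCE
Step 4: FCDFCD
Step 5: FCFAAFCFAA
Step 6: FCFAAFCFAA  (unchanged — fixed point at step 5)

Answer: FCFAAFCFAA


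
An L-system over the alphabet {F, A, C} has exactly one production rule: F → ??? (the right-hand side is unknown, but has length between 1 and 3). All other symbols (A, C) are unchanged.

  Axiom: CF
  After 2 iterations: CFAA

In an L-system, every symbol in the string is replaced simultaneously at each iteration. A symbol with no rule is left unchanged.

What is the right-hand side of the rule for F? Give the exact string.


Answer: FA

Derivation:
Trying F → FA:
  Step 0: CF
  Step 1: CFA
  Step 2: CFAA
Matches the given result.


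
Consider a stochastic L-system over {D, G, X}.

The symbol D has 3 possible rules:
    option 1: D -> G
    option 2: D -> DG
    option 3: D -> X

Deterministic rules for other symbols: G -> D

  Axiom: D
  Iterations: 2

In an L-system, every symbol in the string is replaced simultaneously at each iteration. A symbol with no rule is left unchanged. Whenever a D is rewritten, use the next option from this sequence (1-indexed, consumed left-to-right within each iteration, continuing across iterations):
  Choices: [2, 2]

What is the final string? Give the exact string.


Step 0: D
Step 1: DG  (used choices [2])
Step 2: DGD  (used choices [2])

Answer: DGD


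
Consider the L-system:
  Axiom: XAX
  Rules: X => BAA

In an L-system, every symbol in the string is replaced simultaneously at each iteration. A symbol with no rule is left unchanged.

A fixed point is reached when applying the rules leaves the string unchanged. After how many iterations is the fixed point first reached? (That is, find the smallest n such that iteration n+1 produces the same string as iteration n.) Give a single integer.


Step 0: XAX
Step 1: BAAABAA
Step 2: BAAABAA  (unchanged — fixed point at step 1)

Answer: 1


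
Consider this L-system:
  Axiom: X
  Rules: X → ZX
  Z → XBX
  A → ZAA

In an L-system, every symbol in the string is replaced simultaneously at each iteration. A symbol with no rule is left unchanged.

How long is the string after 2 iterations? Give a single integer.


Step 0: length = 1
Step 1: length = 2
Step 2: length = 5

Answer: 5


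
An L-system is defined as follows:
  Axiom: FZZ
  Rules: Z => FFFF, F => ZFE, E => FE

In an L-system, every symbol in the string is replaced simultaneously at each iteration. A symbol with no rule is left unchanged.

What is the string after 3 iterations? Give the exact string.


Answer: ZFEZFEZFEZFEFFFFZFEFEZFEFEFFFFZFEFEFFFFZFEFEFFFFZFEFEFFFFZFEFEFFFFZFEFEFFFFZFEFEFFFFZFEFEFFFFZFEFE

Derivation:
Step 0: FZZ
Step 1: ZFEFFFFFFFF
Step 2: FFFFZFEFEZFEZFEZFEZFEZFEZFEZFEZFE
Step 3: ZFEZFEZFEZFEFFFFZFEFEZFEFEFFFFZFEFEFFFFZFEFEFFFFZFEFEFFFFZFEFEFFFFZFEFEFFFFZFEFEFFFFZFEFEFFFFZFEFE


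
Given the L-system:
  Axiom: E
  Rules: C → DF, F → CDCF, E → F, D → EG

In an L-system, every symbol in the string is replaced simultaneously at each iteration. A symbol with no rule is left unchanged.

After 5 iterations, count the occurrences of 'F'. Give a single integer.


Step 0: E  (0 'F')
Step 1: F  (1 'F')
Step 2: CDCF  (1 'F')
Step 3: DFEGDFCDCF  (3 'F')
Step 4: EGCDCFFGEGCDCFDFEGDFCDCF  (6 'F')
Step 5: FGDFEGDFCDCFCDCFGFGDFEGDFCDCFEGCDCFFGEGCDCFDFEGDFCDCF  (15 'F')

Answer: 15


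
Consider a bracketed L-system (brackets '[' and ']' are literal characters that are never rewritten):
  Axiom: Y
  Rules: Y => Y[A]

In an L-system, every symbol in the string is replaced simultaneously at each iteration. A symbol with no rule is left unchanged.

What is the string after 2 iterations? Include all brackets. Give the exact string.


Step 0: Y
Step 1: Y[A]
Step 2: Y[A][A]

Answer: Y[A][A]


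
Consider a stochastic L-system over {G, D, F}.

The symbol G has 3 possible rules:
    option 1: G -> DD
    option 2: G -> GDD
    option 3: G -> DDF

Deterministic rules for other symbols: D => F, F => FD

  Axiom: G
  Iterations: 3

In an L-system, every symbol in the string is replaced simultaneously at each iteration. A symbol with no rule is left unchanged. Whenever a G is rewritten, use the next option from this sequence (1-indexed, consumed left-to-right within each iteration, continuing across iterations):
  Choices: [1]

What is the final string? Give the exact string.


Answer: FDFD

Derivation:
Step 0: G
Step 1: DD  (used choices [1])
Step 2: FF  (used choices [])
Step 3: FDFD  (used choices [])


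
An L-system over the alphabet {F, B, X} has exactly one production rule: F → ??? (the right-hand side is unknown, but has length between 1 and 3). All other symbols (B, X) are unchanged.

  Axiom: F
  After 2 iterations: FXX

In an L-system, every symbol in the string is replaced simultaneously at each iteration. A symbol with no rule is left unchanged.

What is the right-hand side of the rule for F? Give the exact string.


Trying F → FX:
  Step 0: F
  Step 1: FX
  Step 2: FXX
Matches the given result.

Answer: FX


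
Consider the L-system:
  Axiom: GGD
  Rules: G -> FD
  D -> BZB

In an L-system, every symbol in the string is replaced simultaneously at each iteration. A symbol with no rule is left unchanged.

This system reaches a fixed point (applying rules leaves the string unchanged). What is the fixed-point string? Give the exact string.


Answer: FBZBFBZBBZB

Derivation:
Step 0: GGD
Step 1: FDFDBZB
Step 2: FBZBFBZBBZB
Step 3: FBZBFBZBBZB  (unchanged — fixed point at step 2)


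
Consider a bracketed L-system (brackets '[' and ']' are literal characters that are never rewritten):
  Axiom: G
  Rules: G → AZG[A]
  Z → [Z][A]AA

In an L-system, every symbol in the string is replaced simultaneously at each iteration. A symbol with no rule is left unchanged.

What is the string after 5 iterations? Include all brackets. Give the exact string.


Answer: A[[[[Z][A]AA][A]AA][A]AA][A]AAA[[[Z][A]AA][A]AA][A]AAA[[Z][A]AA][A]AAA[Z][A]AAAZG[A][A][A][A][A]

Derivation:
Step 0: G
Step 1: AZG[A]
Step 2: A[Z][A]AAAZG[A][A]
Step 3: A[[Z][A]AA][A]AAA[Z][A]AAAZG[A][A][A]
Step 4: A[[[Z][A]AA][A]AA][A]AAA[[Z][A]AA][A]AAA[Z][A]AAAZG[A][A][A][A]
Step 5: A[[[[Z][A]AA][A]AA][A]AA][A]AAA[[[Z][A]AA][A]AA][A]AAA[[Z][A]AA][A]AAA[Z][A]AAAZG[A][A][A][A][A]


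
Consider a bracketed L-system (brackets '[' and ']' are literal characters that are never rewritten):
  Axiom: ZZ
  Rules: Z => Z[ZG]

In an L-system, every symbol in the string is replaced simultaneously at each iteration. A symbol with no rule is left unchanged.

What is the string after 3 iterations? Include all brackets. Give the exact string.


Answer: Z[ZG][Z[ZG]G][Z[ZG][Z[ZG]G]G]Z[ZG][Z[ZG]G][Z[ZG][Z[ZG]G]G]

Derivation:
Step 0: ZZ
Step 1: Z[ZG]Z[ZG]
Step 2: Z[ZG][Z[ZG]G]Z[ZG][Z[ZG]G]
Step 3: Z[ZG][Z[ZG]G][Z[ZG][Z[ZG]G]G]Z[ZG][Z[ZG]G][Z[ZG][Z[ZG]G]G]


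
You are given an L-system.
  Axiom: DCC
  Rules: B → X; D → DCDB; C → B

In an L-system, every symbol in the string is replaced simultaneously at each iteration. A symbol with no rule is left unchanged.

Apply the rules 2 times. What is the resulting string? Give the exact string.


Step 0: DCC
Step 1: DCDBBB
Step 2: DCDBBDCDBXXX

Answer: DCDBBDCDBXXX


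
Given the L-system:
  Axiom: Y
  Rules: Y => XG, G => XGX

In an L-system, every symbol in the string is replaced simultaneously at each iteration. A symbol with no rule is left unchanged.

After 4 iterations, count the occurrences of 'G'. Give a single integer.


Step 0: Y  (0 'G')
Step 1: XG  (1 'G')
Step 2: XXGX  (1 'G')
Step 3: XXXGXX  (1 'G')
Step 4: XXXXGXXX  (1 'G')

Answer: 1


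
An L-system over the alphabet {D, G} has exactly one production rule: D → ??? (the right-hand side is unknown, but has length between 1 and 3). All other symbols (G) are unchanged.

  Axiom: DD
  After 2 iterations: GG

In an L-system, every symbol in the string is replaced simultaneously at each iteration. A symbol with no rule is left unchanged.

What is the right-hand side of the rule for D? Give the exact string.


Trying D → G:
  Step 0: DD
  Step 1: GG
  Step 2: GG
Matches the given result.

Answer: G


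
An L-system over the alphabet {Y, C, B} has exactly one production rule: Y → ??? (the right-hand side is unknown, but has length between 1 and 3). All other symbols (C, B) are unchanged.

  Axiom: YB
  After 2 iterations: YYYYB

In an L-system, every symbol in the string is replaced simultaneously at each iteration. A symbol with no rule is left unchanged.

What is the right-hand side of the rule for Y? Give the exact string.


Answer: YY

Derivation:
Trying Y → YY:
  Step 0: YB
  Step 1: YYB
  Step 2: YYYYB
Matches the given result.


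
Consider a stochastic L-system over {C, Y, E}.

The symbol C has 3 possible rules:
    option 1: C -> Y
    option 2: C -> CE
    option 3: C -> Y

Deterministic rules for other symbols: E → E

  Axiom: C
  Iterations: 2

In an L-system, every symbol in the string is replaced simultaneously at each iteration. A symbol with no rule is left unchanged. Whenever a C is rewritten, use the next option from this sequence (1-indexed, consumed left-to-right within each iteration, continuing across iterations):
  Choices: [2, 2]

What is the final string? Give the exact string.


Step 0: C
Step 1: CE  (used choices [2])
Step 2: CEE  (used choices [2])

Answer: CEE


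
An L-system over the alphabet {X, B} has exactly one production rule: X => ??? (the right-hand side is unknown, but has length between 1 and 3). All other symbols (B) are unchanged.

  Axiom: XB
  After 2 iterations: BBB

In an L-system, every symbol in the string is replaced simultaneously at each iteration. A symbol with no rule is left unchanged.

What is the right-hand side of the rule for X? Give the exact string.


Answer: BB

Derivation:
Trying X => BB:
  Step 0: XB
  Step 1: BBB
  Step 2: BBB
Matches the given result.


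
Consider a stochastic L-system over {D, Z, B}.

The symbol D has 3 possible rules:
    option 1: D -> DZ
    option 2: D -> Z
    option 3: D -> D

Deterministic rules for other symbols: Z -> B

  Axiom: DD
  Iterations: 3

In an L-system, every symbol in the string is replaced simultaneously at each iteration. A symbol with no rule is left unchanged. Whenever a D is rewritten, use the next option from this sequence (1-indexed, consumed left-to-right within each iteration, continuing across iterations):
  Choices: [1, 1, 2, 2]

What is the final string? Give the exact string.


Step 0: DD
Step 1: DZDZ  (used choices [1, 1])
Step 2: ZBZB  (used choices [2, 2])
Step 3: BBBB  (used choices [])

Answer: BBBB


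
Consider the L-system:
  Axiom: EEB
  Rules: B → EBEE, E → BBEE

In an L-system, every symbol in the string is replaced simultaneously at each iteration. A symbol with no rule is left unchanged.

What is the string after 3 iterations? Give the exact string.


Step 0: EEB
Step 1: BBEEBBEEEBEE
Step 2: EBEEEBEEBBEEBBEEEBEEEBEEBBEEBBEEBBEEEBEEBBEEBBEE
Step 3: BBEEEBEEBBEEBBEEBBEEEBEEBBEEBBEEEBEEEBEEBBEEBBEEEBEEEBEEBBEEBBEEBBEEEBEEBBEEBBEEBBEEEBEEBBEEBBEEEBEEEBEEBBEEBBEEEBEEEBEEBBEEBBEEEBEEEBEEBBEEBBEEBBEEEBEEBBEEBBEEEBEEEBEEBBEEBBEEEBEEEBEEBBEEBBEE

Answer: BBEEEBEEBBEEBBEEBBEEEBEEBBEEBBEEEBEEEBEEBBEEBBEEEBEEEBEEBBEEBBEEBBEEEBEEBBEEBBEEBBEEEBEEBBEEBBEEEBEEEBEEBBEEBBEEEBEEEBEEBBEEBBEEEBEEEBEEBBEEBBEEBBEEEBEEBBEEBBEEEBEEEBEEBBEEBBEEEBEEEBEEBBEEBBEE


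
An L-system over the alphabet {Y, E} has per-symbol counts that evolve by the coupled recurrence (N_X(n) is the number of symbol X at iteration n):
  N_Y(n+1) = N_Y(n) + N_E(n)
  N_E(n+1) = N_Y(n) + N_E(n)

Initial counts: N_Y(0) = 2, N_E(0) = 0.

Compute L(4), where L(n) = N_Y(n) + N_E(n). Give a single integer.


Answer: 32

Derivation:
Step 0: N_Y=2, N_E=0, L=2
Step 1: N_Y=2, N_E=2, L=4
Step 2: N_Y=4, N_E=4, L=8
Step 3: N_Y=8, N_E=8, L=16
Step 4: N_Y=16, N_E=16, L=32


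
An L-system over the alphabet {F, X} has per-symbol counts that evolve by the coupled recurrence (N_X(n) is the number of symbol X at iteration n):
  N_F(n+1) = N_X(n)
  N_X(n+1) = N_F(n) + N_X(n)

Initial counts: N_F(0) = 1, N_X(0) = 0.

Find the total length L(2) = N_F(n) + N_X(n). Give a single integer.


Answer: 2

Derivation:
Step 0: N_F=1, N_X=0, L=1
Step 1: N_F=0, N_X=1, L=1
Step 2: N_F=1, N_X=1, L=2


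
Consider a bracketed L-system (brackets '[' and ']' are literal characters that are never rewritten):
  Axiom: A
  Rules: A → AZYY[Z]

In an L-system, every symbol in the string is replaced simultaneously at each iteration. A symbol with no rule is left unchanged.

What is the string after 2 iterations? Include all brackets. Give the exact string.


Step 0: A
Step 1: AZYY[Z]
Step 2: AZYY[Z]ZYY[Z]

Answer: AZYY[Z]ZYY[Z]


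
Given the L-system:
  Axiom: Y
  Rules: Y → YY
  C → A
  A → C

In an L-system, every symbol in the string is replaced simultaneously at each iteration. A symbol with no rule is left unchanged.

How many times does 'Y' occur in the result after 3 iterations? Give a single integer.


Answer: 8

Derivation:
Step 0: Y  (1 'Y')
Step 1: YY  (2 'Y')
Step 2: YYYY  (4 'Y')
Step 3: YYYYYYYY  (8 'Y')


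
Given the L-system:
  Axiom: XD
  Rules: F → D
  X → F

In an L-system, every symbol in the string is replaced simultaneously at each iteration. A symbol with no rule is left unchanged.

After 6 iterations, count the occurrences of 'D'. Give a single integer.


Step 0: XD  (1 'D')
Step 1: FD  (1 'D')
Step 2: DD  (2 'D')
Step 3: DD  (2 'D')
Step 4: DD  (2 'D')
Step 5: DD  (2 'D')
Step 6: DD  (2 'D')

Answer: 2


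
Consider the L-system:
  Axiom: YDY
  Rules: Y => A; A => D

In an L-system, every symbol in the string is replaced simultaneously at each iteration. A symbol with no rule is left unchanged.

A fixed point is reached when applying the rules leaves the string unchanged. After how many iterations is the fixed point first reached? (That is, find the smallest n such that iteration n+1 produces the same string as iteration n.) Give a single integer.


Answer: 2

Derivation:
Step 0: YDY
Step 1: ADA
Step 2: DDD
Step 3: DDD  (unchanged — fixed point at step 2)


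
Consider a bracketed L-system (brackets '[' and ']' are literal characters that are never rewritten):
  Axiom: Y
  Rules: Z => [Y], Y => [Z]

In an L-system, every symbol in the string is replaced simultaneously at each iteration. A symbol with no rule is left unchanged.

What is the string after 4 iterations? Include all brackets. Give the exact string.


Step 0: Y
Step 1: [Z]
Step 2: [[Y]]
Step 3: [[[Z]]]
Step 4: [[[[Y]]]]

Answer: [[[[Y]]]]


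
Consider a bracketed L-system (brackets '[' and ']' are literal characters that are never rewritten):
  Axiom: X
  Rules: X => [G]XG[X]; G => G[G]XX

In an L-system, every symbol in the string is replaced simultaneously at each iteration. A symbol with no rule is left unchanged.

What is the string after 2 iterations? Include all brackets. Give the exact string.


Answer: [G[G]XX][G]XG[X]G[G]XX[[G]XG[X]]

Derivation:
Step 0: X
Step 1: [G]XG[X]
Step 2: [G[G]XX][G]XG[X]G[G]XX[[G]XG[X]]


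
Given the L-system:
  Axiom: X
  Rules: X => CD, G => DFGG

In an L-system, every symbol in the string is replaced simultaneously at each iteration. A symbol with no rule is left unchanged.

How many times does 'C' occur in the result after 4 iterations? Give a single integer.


Answer: 1

Derivation:
Step 0: X  (0 'C')
Step 1: CD  (1 'C')
Step 2: CD  (1 'C')
Step 3: CD  (1 'C')
Step 4: CD  (1 'C')


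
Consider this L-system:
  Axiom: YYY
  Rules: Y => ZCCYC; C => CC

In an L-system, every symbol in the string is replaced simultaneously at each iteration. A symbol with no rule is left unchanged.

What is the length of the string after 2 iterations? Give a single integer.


Step 0: length = 3
Step 1: length = 15
Step 2: length = 36

Answer: 36


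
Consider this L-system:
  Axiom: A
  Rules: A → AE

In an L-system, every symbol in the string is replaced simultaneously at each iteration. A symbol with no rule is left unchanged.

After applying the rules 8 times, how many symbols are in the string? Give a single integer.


Step 0: length = 1
Step 1: length = 2
Step 2: length = 3
Step 3: length = 4
Step 4: length = 5
Step 5: length = 6
Step 6: length = 7
Step 7: length = 8
Step 8: length = 9

Answer: 9


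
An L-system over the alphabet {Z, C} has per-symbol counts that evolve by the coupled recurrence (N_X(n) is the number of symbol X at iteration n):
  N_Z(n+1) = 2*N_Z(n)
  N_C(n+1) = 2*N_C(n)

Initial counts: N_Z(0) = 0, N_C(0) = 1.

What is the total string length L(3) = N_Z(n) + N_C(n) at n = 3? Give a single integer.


Answer: 8

Derivation:
Step 0: N_Z=0, N_C=1, L=1
Step 1: N_Z=0, N_C=2, L=2
Step 2: N_Z=0, N_C=4, L=4
Step 3: N_Z=0, N_C=8, L=8
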